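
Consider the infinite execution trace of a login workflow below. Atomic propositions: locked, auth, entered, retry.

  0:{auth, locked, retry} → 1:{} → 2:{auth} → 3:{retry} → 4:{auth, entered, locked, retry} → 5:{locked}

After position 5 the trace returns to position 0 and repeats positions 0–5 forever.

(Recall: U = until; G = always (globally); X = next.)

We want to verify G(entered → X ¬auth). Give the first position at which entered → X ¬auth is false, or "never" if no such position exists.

never

entered → X ¬auth holds at every position 0..5, and those are all the positions the trace ever visits, so the invariant G(entered → X ¬auth) is never violated.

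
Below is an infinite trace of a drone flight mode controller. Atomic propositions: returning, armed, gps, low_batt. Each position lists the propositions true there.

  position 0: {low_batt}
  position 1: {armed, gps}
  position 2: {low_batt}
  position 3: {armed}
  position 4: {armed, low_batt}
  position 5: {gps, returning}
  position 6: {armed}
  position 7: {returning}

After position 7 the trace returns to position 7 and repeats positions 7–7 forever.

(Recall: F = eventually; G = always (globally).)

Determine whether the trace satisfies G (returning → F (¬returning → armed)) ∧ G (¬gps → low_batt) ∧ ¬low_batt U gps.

Walking from position 0: at position 0, gps has not yet held and ¬low_batt fails, so ¬low_batt U gps is false.
At position 0: G (returning → F (¬returning → armed)) ∧ G (¬gps → low_batt) is false; ¬low_batt U gps is false; so G (returning → F (¬returning → armed)) ∧ G (¬gps → low_batt) ∧ ¬low_batt U gps is false.

Does not hold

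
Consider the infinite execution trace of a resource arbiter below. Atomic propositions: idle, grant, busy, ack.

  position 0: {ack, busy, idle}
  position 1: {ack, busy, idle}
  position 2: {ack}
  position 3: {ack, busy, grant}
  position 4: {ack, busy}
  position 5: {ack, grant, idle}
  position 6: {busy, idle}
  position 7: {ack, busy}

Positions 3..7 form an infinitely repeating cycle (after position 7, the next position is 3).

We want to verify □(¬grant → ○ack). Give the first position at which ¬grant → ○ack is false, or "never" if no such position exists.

never

¬grant → ○ack holds at every position 0..7, and those are all the positions the trace ever visits, so the invariant □(¬grant → ○ack) is never violated.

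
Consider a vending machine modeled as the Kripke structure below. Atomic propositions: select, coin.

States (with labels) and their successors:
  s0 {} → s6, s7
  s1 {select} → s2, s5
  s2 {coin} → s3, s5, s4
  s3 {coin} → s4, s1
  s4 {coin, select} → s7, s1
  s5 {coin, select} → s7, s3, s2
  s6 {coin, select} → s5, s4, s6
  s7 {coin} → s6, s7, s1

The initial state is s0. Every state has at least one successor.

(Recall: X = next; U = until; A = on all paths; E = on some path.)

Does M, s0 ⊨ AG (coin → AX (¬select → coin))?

Yes

States satisfying coin → AX (¬select → coin): {s0, s1, s2, s3, s4, s5, s6, s7}.
States satisfying AG (coin → AX (¬select → coin)): {s0, s1, s2, s3, s4, s5, s6, s7}.
Every state reachable from s0 satisfies coin → AX (¬select → coin).
s0 ∈ Sat(AG (coin → AX (¬select → coin))).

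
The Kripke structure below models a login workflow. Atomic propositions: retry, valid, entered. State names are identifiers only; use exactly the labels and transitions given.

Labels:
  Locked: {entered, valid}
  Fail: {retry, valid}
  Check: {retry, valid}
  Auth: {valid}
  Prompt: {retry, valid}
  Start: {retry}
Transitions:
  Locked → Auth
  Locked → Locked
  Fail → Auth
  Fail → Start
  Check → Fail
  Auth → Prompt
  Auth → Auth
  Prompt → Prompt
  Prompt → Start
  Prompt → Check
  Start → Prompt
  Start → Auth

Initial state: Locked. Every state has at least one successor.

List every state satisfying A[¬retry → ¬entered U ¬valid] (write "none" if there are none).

{Start}

States satisfying ¬retry → ¬entered: {Fail, Check, Auth, Prompt, Start}.
States satisfying ¬valid: {Start}.
States satisfying A[¬retry → ¬entered U ¬valid]: {Start}.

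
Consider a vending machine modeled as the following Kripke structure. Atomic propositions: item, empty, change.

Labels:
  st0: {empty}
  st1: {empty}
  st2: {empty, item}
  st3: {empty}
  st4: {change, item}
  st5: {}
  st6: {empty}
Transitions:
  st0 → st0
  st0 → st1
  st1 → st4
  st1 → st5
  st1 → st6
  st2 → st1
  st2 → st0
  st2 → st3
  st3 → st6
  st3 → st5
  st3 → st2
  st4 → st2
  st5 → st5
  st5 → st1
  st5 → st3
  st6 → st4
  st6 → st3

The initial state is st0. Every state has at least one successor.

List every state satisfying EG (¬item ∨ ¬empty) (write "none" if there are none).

States satisfying ¬item ∨ ¬empty: {st0, st1, st3, st4, st5, st6}.
States satisfying EG (¬item ∨ ¬empty): {st0, st1, st3, st5, st6}.

{st0, st1, st3, st5, st6}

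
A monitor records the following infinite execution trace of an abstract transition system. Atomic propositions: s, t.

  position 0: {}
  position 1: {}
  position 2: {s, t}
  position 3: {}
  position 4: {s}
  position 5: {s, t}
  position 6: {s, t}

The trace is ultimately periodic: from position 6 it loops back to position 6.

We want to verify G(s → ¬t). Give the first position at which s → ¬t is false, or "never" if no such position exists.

Check s → ¬t at each position in order: 0 ✓, 1 ✓.
At position 2 the labels are {s, t}, so s → ¬t is false there. This is the first violation.

2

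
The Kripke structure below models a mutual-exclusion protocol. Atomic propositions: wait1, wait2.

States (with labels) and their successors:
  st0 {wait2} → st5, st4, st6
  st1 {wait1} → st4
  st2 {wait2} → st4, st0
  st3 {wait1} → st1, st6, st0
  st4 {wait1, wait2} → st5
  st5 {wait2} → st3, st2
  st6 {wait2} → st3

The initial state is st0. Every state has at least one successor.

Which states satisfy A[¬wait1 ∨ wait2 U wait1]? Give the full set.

States satisfying ¬wait1 ∨ wait2: {st0, st2, st4, st5, st6}.
States satisfying wait1: {st1, st3, st4}.
States satisfying A[¬wait1 ∨ wait2 U wait1]: {st1, st3, st4, st6}.

{st1, st3, st4, st6}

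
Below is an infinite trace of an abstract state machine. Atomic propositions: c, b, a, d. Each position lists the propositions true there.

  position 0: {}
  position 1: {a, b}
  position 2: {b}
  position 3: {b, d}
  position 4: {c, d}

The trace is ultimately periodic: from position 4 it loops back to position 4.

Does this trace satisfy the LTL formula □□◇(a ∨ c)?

□◇(a ∨ c) holds at every position 0..4, and those are all positions ever visited, so □□◇(a ∨ c) holds.

Satisfied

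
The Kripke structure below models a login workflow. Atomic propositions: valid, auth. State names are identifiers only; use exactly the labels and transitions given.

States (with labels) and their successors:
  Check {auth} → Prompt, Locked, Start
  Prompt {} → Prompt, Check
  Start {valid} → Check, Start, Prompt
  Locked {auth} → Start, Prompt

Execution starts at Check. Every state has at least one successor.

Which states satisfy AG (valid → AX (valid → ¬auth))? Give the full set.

{Check, Prompt, Start, Locked}

States satisfying valid → AX (valid → ¬auth): {Check, Prompt, Start, Locked}.
States satisfying AG (valid → AX (valid → ¬auth)): {Check, Prompt, Start, Locked}.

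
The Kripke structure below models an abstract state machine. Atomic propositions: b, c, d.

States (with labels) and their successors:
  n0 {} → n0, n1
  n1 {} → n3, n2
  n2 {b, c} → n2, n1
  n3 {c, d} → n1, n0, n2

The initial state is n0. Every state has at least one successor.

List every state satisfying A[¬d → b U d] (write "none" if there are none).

States satisfying ¬d → b: {n2, n3}.
States satisfying d: {n3}.
States satisfying A[¬d → b U d]: {n3}.

{n3}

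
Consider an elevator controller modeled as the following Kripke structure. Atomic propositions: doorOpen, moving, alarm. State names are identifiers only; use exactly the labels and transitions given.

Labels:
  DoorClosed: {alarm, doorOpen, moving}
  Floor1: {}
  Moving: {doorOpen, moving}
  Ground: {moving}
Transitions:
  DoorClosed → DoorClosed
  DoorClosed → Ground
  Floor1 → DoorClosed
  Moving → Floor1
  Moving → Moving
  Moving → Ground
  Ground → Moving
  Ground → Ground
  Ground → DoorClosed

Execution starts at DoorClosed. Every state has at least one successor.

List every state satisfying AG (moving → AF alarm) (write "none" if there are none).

none

States satisfying moving → AF alarm: {DoorClosed, Floor1}.
States satisfying AG (moving → AF alarm): ∅.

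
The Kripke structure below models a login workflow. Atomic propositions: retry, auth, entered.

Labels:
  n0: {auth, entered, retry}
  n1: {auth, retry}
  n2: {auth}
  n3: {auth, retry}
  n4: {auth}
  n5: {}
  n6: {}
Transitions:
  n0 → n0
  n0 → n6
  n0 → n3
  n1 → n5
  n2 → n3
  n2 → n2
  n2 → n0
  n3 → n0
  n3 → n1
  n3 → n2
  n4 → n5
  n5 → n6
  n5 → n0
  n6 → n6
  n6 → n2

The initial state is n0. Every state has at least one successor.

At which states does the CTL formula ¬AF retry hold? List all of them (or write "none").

{n2, n4, n5, n6}

States satisfying retry: {n0, n1, n3}.
States satisfying AF retry: {n0, n1, n3}.
States satisfying ¬AF retry: {n2, n4, n5, n6}.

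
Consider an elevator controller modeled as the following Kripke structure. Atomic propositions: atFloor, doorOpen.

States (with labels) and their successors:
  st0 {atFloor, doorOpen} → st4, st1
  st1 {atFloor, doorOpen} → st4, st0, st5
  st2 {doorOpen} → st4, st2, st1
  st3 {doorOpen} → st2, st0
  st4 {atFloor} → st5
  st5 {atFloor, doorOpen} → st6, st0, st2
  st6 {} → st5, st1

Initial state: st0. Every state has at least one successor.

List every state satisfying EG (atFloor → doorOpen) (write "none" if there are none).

States satisfying atFloor → doorOpen: {st0, st1, st2, st3, st5, st6}.
States satisfying EG (atFloor → doorOpen): {st0, st1, st2, st3, st5, st6}.

{st0, st1, st2, st3, st5, st6}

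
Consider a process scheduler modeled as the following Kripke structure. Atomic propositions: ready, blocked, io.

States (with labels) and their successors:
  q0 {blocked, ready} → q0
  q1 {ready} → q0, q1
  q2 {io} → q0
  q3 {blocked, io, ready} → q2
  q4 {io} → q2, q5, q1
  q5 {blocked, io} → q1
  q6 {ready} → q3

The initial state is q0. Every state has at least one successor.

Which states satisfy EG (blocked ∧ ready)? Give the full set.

States satisfying blocked ∧ ready: {q0, q3}.
States satisfying EG (blocked ∧ ready): {q0}.

{q0}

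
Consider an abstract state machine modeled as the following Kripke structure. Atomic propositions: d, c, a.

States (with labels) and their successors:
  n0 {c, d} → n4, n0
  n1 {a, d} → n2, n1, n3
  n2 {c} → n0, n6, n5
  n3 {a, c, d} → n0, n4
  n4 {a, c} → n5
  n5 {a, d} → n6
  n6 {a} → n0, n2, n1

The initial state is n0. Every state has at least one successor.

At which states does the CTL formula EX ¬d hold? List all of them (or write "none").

{n0, n1, n2, n3, n5, n6}

States satisfying ¬d: {n2, n4, n6}.
States satisfying EX ¬d: {n0, n1, n2, n3, n5, n6}.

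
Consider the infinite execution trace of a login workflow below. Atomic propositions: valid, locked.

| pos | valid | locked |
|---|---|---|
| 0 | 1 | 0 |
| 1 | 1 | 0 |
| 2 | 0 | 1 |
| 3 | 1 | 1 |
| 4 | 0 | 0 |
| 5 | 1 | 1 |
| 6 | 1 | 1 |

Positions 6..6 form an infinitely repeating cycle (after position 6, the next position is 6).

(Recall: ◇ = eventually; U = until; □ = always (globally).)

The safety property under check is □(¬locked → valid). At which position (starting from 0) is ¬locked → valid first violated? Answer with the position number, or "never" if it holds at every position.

Check ¬locked → valid at each position in order: 0 ✓, 1 ✓, 2 ✓, 3 ✓.
At position 4 the labels are {}, so ¬locked → valid is false there. This is the first violation.

4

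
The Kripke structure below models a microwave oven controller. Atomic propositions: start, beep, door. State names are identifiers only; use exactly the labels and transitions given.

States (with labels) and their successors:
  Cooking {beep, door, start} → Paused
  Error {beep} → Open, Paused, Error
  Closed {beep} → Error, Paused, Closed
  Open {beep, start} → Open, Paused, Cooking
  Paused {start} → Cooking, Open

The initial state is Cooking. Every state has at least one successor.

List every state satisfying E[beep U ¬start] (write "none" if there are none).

States satisfying beep: {Cooking, Error, Closed, Open}.
States satisfying ¬start: {Error, Closed}.
States satisfying E[beep U ¬start]: {Error, Closed}.

{Error, Closed}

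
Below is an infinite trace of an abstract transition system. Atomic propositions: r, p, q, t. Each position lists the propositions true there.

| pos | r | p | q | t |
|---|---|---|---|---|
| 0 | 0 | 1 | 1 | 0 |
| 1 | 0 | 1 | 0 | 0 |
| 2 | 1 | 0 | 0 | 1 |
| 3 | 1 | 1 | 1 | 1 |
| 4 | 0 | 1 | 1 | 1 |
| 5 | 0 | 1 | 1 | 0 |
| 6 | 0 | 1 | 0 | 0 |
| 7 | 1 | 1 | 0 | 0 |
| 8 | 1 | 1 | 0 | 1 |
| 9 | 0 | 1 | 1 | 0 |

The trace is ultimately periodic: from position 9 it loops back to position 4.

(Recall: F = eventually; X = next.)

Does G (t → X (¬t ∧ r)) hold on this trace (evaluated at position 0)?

t → X (¬t ∧ r) must hold at every position from 0 onward. It fails at position 2, so G (t → X (¬t ∧ r)) is false.
Positions where t holds: 2, 3, 4, 8.
Check X (¬t ∧ r) at each: 2→fails, 3→fails, 4→fails, 8→fails.

No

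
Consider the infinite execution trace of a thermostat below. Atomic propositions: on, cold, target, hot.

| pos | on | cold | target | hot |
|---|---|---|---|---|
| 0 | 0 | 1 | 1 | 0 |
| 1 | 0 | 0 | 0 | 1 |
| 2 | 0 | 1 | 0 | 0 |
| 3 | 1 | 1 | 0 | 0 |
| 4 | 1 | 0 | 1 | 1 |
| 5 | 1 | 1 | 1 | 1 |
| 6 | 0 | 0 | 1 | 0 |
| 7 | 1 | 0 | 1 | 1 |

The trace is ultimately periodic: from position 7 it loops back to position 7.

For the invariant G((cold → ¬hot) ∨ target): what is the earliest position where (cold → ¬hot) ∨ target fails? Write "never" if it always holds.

(cold → ¬hot) ∨ target holds at every position 0..7, and those are all the positions the trace ever visits, so the invariant G((cold → ¬hot) ∨ target) is never violated.

never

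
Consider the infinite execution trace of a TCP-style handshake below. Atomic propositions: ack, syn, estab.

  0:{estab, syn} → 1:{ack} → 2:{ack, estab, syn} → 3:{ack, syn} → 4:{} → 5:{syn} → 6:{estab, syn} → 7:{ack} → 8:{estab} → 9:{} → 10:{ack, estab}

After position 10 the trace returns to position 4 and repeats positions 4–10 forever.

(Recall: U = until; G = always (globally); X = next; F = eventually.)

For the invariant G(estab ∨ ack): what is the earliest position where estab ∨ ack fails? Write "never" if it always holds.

Check estab ∨ ack at each position in order: 0 ✓, 1 ✓, 2 ✓, 3 ✓.
At position 4 the labels are {}, so estab ∨ ack is false there. This is the first violation.

4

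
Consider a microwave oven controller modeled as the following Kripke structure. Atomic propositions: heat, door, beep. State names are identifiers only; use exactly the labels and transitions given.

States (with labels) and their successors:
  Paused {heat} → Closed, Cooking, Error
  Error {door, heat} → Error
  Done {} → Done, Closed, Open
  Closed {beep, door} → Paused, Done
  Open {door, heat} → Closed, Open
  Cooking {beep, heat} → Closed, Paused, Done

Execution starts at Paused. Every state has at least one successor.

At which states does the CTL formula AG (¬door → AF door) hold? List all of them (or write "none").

States satisfying ¬door → AF door: {Error, Closed, Open}.
States satisfying AG (¬door → AF door): {Error}.

{Error}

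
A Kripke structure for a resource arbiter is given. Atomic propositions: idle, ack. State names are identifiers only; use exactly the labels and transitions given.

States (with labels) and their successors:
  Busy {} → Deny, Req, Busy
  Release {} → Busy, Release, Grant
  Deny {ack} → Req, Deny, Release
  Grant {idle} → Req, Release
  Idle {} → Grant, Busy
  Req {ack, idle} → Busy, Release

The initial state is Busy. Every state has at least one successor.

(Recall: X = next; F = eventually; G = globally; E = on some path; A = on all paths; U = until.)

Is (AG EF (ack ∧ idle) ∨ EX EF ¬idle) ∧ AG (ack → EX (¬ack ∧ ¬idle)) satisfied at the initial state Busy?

Yes

States satisfying EF (ack ∧ idle): {Busy, Release, Deny, Grant, Idle, Req}.
States satisfying AG EF (ack ∧ idle): {Busy, Release, Deny, Grant, Idle, Req}.
States satisfying EF ¬idle: {Busy, Release, Deny, Grant, Idle, Req}.
States satisfying EX EF ¬idle: {Busy, Release, Deny, Grant, Idle, Req}.
States satisfying AG EF (ack ∧ idle) ∨ EX EF ¬idle: {Busy, Release, Deny, Grant, Idle, Req}.
States satisfying ack → EX (¬ack ∧ ¬idle): {Busy, Release, Deny, Grant, Idle, Req}.
States satisfying AG (ack → EX (¬ack ∧ ¬idle)): {Busy, Release, Deny, Grant, Idle, Req}.
States satisfying (AG EF (ack ∧ idle) ∨ EX EF ¬idle) ∧ AG (ack → EX (¬ack ∧ ¬idle)): {Busy, Release, Deny, Grant, Idle, Req}.
Busy ∈ Sat((AG EF (ack ∧ idle) ∨ EX EF ¬idle) ∧ AG (ack → EX (¬ack ∧ ¬idle))).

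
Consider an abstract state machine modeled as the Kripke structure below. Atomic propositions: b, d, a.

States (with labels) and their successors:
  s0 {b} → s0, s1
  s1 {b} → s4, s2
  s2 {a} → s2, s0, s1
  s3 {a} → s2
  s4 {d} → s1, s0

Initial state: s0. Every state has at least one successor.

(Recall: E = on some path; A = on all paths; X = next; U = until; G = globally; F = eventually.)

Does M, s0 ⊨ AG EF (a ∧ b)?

States satisfying EF (a ∧ b): ∅.
States satisfying AG EF (a ∧ b): ∅.
s0 is reachable from s0 and violates EF (a ∧ b), so AG fails at s0.
s0 ∉ Sat(AG EF (a ∧ b)).

Does not hold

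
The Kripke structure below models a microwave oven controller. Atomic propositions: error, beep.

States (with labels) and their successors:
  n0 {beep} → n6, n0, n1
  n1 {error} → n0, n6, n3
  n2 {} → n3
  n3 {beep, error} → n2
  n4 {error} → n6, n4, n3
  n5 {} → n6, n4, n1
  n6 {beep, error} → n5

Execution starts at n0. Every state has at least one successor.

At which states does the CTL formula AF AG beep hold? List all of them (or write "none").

none

States satisfying AG beep: ∅.
States satisfying AF AG beep: ∅.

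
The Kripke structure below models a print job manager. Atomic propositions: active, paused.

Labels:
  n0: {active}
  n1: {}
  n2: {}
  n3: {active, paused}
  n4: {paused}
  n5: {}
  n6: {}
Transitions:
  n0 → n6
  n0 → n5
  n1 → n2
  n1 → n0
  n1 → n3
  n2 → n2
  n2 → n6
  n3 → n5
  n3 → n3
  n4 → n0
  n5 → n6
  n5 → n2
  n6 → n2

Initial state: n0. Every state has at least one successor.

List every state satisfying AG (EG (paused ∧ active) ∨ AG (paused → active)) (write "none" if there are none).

{n0, n1, n2, n3, n5, n6}

States satisfying EG (paused ∧ active) ∨ AG (paused → active): {n0, n1, n2, n3, n5, n6}.
States satisfying AG (EG (paused ∧ active) ∨ AG (paused → active)): {n0, n1, n2, n3, n5, n6}.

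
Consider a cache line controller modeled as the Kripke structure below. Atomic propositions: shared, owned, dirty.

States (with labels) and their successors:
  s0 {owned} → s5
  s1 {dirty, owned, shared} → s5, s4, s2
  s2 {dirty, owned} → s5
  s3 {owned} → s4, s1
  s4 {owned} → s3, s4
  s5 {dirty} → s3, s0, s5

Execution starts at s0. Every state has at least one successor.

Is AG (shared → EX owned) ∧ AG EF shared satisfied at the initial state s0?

Yes

States satisfying shared → EX owned: {s0, s1, s2, s3, s4, s5}.
States satisfying AG (shared → EX owned): {s0, s1, s2, s3, s4, s5}.
States satisfying EF shared: {s0, s1, s2, s3, s4, s5}.
States satisfying AG EF shared: {s0, s1, s2, s3, s4, s5}.
States satisfying AG (shared → EX owned) ∧ AG EF shared: {s0, s1, s2, s3, s4, s5}.
s0 ∈ Sat(AG (shared → EX owned) ∧ AG EF shared).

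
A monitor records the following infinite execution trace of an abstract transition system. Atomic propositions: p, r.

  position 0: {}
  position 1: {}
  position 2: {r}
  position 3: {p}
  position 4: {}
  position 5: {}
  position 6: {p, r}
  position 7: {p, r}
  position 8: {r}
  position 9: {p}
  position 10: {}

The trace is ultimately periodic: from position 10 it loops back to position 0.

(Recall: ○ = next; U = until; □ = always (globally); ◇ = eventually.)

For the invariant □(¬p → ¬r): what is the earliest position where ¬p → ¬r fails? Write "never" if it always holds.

2

Check ¬p → ¬r at each position in order: 0 ✓, 1 ✓.
At position 2 the labels are {r}, so ¬p → ¬r is false there. This is the first violation.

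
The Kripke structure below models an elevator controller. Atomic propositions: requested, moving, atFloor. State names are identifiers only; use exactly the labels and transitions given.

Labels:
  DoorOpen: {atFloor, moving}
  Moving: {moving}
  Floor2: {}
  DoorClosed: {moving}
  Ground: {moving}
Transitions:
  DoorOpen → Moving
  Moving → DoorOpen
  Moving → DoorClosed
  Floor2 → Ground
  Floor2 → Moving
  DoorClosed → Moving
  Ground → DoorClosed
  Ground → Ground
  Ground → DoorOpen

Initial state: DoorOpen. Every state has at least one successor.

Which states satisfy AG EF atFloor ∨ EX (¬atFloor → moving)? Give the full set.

States satisfying EF atFloor: {DoorOpen, Moving, Floor2, DoorClosed, Ground}.
States satisfying AG EF atFloor: {DoorOpen, Moving, Floor2, DoorClosed, Ground}.
States satisfying ¬atFloor → moving: {DoorOpen, Moving, DoorClosed, Ground}.
States satisfying EX (¬atFloor → moving): {DoorOpen, Moving, Floor2, DoorClosed, Ground}.
States satisfying AG EF atFloor ∨ EX (¬atFloor → moving): {DoorOpen, Moving, Floor2, DoorClosed, Ground}.

{DoorOpen, Moving, Floor2, DoorClosed, Ground}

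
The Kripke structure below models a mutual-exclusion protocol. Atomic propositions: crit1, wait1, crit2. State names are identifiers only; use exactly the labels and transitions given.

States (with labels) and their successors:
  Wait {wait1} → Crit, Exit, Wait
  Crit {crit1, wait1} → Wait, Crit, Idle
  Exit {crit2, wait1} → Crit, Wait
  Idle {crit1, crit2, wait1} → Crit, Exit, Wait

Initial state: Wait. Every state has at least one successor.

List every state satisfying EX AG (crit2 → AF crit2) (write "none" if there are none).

States satisfying AG (crit2 → AF crit2): {Wait, Crit, Exit, Idle}.
States satisfying EX AG (crit2 → AF crit2): {Wait, Crit, Exit, Idle}.

{Wait, Crit, Exit, Idle}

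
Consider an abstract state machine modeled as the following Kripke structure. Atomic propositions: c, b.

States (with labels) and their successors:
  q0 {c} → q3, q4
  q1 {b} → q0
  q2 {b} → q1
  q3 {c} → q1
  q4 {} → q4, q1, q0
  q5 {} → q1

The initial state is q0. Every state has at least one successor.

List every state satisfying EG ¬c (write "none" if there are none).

States satisfying ¬c: {q1, q2, q4, q5}.
States satisfying EG ¬c: {q4}.

{q4}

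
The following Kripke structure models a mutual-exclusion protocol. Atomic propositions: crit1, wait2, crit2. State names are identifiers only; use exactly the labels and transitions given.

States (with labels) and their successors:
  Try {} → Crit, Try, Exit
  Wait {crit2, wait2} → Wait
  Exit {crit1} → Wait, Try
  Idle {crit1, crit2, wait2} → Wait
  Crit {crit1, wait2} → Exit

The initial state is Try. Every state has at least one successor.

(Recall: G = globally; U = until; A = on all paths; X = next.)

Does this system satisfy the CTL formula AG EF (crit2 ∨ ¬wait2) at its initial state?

Holds

States satisfying EF (crit2 ∨ ¬wait2): {Try, Wait, Exit, Idle, Crit}.
States satisfying AG EF (crit2 ∨ ¬wait2): {Try, Wait, Exit, Idle, Crit}.
Every state reachable from Try satisfies EF (crit2 ∨ ¬wait2).
Try ∈ Sat(AG EF (crit2 ∨ ¬wait2)).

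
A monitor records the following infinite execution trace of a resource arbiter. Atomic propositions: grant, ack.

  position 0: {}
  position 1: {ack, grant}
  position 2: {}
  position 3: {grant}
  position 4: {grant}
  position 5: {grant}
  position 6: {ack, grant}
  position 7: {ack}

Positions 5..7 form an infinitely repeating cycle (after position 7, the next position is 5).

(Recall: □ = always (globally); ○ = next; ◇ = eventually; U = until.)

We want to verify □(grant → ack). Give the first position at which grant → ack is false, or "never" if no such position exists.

Check grant → ack at each position in order: 0 ✓, 1 ✓, 2 ✓.
At position 3 the labels are {grant}, so grant → ack is false there. This is the first violation.

3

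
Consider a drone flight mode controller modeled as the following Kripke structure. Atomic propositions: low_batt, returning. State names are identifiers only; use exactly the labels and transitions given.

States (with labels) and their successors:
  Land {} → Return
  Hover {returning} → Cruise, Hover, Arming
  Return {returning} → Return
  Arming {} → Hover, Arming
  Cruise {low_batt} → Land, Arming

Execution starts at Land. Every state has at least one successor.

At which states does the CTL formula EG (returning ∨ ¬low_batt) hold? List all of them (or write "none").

{Land, Hover, Return, Arming}

States satisfying returning ∨ ¬low_batt: {Land, Hover, Return, Arming}.
States satisfying EG (returning ∨ ¬low_batt): {Land, Hover, Return, Arming}.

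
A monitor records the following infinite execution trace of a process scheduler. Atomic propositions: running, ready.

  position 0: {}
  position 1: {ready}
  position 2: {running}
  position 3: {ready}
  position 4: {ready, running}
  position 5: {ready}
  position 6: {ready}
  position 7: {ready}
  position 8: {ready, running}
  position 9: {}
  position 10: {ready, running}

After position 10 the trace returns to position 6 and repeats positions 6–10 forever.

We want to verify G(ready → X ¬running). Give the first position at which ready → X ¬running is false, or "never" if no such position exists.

Check ready → X ¬running at each position in order: 0 ✓.
At position 1 the labels are {ready} and the next position 2 has {running}, so ready → X ¬running is false there. This is the first violation.

1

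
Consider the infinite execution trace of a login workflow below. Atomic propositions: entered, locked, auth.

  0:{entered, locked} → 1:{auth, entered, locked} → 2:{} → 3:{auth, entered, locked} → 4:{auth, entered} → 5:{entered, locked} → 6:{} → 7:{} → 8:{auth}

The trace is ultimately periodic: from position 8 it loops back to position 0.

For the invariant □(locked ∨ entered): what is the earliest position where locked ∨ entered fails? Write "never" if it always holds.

Check locked ∨ entered at each position in order: 0 ✓, 1 ✓.
At position 2 the labels are {}, so locked ∨ entered is false there. This is the first violation.

2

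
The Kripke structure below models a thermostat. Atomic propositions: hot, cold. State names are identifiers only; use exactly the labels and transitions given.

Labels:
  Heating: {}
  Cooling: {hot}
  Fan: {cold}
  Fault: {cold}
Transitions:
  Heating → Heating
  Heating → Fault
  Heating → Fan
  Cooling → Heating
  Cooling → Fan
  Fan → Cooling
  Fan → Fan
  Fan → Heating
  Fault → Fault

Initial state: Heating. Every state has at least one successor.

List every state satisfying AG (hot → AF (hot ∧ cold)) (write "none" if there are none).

{Fault}

States satisfying hot → AF (hot ∧ cold): {Heating, Fan, Fault}.
States satisfying AG (hot → AF (hot ∧ cold)): {Fault}.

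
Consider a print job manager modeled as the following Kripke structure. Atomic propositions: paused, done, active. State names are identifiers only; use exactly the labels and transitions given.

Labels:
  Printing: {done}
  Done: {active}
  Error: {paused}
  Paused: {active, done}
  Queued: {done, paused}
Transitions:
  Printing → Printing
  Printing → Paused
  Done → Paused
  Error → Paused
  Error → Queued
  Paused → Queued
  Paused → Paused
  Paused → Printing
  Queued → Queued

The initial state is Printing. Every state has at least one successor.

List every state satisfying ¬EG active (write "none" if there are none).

{Printing, Error, Queued}

States satisfying active: {Done, Paused}.
States satisfying EG active: {Done, Paused}.
States satisfying ¬EG active: {Printing, Error, Queued}.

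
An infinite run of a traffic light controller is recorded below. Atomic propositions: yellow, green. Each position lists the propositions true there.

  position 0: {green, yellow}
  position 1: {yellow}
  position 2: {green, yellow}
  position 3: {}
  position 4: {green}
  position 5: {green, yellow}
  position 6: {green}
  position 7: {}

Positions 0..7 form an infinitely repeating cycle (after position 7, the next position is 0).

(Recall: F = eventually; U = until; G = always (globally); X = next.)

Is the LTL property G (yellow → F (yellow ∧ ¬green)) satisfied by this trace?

Yes

yellow → F (yellow ∧ ¬green) holds at every position 0..7, and those are all positions ever visited, so G (yellow → F (yellow ∧ ¬green)) holds.
Positions where yellow holds: 0, 1, 2, 5.
Check F (yellow ∧ ¬green) at each: 0→ok, 1→ok, 2→ok, 5→ok.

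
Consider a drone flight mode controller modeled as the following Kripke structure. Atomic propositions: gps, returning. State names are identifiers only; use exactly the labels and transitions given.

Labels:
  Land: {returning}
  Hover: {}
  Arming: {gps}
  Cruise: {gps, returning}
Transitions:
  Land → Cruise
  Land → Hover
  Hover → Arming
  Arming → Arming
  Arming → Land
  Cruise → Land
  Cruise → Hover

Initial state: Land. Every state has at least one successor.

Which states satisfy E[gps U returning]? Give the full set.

States satisfying gps: {Arming, Cruise}.
States satisfying returning: {Land, Cruise}.
States satisfying E[gps U returning]: {Land, Arming, Cruise}.

{Land, Arming, Cruise}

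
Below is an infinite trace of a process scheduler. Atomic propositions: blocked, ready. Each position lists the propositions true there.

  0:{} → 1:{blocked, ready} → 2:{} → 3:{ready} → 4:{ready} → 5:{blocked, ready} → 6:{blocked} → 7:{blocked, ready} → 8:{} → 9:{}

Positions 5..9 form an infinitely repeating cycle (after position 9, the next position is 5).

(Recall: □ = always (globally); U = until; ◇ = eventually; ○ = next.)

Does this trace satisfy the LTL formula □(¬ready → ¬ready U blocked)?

¬ready → ¬ready U blocked must hold at every position from 0 onward. It fails at position 2, so □(¬ready → ¬ready U blocked) is false.
Positions where ¬ready holds: 0, 2, 6, 8, 9.
Check ¬ready U blocked at each: 0→ok, 2→fails, 6→ok, 8→ok, 9→ok.

Does not hold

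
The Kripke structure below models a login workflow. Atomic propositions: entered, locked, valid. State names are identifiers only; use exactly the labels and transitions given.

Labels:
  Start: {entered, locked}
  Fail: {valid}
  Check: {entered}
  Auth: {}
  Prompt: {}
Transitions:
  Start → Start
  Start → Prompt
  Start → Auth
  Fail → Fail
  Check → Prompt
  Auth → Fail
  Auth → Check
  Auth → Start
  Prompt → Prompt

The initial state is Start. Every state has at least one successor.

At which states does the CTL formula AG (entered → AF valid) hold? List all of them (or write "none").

States satisfying entered → AF valid: {Fail, Auth, Prompt}.
States satisfying AG (entered → AF valid): {Fail, Prompt}.

{Fail, Prompt}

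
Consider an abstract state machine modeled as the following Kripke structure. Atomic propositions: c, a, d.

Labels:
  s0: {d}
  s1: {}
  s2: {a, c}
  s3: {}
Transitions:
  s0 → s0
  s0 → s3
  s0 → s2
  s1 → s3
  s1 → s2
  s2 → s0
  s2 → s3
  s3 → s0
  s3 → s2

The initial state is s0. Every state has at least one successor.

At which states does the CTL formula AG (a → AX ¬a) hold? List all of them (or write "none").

{s0, s1, s2, s3}

States satisfying a → AX ¬a: {s0, s1, s2, s3}.
States satisfying AG (a → AX ¬a): {s0, s1, s2, s3}.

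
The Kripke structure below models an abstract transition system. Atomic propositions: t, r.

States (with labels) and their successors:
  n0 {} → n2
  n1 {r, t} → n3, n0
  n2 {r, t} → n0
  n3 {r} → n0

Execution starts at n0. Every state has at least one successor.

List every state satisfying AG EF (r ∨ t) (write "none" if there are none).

{n0, n1, n2, n3}

States satisfying EF (r ∨ t): {n0, n1, n2, n3}.
States satisfying AG EF (r ∨ t): {n0, n1, n2, n3}.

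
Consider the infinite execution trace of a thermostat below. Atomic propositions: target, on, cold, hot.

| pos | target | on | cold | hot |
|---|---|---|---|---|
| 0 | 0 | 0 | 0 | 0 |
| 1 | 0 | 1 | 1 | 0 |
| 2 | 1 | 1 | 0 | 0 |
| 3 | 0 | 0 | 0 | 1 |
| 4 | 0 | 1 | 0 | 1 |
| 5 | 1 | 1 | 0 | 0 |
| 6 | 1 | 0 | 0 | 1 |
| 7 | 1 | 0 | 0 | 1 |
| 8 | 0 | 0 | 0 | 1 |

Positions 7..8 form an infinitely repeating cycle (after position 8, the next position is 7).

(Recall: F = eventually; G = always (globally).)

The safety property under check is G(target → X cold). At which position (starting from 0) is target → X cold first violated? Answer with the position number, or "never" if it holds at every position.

2

Check target → X cold at each position in order: 0 ✓, 1 ✓.
At position 2 the labels are {on, target} and the next position 3 has {hot}, so target → X cold is false there. This is the first violation.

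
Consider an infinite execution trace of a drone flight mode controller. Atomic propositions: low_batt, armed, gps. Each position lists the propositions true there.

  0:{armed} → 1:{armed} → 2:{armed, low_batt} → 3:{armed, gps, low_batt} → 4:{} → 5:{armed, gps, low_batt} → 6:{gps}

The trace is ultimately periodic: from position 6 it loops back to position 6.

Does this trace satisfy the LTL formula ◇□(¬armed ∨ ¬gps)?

□(¬armed ∨ ¬gps) holds at position 6, which is reachable from 0, so ◇□(¬armed ∨ ¬gps) holds.

Yes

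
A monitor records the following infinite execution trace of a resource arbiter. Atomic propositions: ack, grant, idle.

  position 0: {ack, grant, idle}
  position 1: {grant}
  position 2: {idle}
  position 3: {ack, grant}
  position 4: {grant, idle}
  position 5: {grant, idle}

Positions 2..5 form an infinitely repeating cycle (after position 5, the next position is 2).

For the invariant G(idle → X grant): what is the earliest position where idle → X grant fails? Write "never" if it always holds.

Check idle → X grant at each position in order: 0 ✓, 1 ✓, 2 ✓, 3 ✓, 4 ✓.
At position 5 the labels are {grant, idle} and the next position 2 has {idle}, so idle → X grant is false there. This is the first violation.

5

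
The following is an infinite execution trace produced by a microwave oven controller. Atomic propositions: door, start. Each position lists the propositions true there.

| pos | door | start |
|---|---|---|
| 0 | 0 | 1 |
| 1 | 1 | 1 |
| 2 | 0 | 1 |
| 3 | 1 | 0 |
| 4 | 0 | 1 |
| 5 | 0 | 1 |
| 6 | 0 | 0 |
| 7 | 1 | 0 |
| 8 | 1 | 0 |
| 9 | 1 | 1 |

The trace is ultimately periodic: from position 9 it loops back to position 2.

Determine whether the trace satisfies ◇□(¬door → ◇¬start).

□(¬door → ◇¬start) holds at position 0, which is reachable from 0, so ◇□(¬door → ◇¬start) holds.

Holds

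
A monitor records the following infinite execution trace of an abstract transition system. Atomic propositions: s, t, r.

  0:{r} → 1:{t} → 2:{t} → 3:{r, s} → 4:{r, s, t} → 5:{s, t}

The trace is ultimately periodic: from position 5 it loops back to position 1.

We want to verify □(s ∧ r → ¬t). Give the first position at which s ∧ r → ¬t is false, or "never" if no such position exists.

4

Check s ∧ r → ¬t at each position in order: 0 ✓, 1 ✓, 2 ✓, 3 ✓.
At position 4 the labels are {r, s, t}, so s ∧ r → ¬t is false there. This is the first violation.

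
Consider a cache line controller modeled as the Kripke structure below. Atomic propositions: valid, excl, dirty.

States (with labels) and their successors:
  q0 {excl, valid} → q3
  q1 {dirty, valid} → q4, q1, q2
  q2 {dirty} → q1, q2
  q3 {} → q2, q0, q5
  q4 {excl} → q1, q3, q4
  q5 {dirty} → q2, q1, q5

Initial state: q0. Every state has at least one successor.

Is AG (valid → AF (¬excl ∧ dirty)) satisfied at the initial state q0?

Violated

States satisfying valid → AF (¬excl ∧ dirty): {q1, q2, q3, q4, q5}.
States satisfying AG (valid → AF (¬excl ∧ dirty)): ∅.
q0 is reachable from q0 and violates valid → AF (¬excl ∧ dirty), so AG fails at q0.
q0 ∉ Sat(AG (valid → AF (¬excl ∧ dirty))).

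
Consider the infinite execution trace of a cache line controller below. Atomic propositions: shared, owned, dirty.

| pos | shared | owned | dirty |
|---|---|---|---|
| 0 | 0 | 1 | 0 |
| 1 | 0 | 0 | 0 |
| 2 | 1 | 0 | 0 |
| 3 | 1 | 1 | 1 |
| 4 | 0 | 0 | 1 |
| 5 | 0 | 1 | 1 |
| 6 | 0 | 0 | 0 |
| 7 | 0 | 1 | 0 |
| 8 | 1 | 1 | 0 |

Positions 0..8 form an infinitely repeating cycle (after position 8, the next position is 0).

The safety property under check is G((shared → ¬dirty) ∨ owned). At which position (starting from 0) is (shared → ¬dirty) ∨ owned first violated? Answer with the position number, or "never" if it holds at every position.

never

(shared → ¬dirty) ∨ owned holds at every position 0..8, and those are all the positions the trace ever visits, so the invariant G((shared → ¬dirty) ∨ owned) is never violated.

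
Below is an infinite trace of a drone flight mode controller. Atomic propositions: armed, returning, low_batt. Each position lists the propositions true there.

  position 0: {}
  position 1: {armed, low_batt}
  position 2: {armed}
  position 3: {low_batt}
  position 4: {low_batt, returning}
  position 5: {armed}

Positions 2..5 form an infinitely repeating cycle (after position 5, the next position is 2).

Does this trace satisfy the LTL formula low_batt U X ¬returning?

Holds

Walking from position 0: X ¬returning first holds at position 0, and low_batt holds at every earlier position along the way, so low_batt U X ¬returning holds.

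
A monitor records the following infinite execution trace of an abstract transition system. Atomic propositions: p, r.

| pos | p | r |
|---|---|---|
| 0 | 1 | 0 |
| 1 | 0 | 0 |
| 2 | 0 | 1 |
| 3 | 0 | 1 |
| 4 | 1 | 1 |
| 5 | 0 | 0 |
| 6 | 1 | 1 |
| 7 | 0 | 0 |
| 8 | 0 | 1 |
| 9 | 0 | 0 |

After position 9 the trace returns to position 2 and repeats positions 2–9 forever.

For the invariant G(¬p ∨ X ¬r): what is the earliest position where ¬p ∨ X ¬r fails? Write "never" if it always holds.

¬p ∨ X ¬r holds at every position 0..9, and those are all the positions the trace ever visits, so the invariant G(¬p ∨ X ¬r) is never violated.

never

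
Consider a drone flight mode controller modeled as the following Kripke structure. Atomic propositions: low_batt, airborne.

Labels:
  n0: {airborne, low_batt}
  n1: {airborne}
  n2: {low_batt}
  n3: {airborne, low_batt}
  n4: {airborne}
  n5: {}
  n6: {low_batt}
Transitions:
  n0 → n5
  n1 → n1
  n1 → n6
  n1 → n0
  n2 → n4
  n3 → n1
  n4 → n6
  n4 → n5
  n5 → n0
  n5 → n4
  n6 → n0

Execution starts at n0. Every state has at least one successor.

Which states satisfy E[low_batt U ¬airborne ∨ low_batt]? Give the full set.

States satisfying low_batt: {n0, n2, n3, n6}.
States satisfying ¬airborne ∨ low_batt: {n0, n2, n3, n5, n6}.
States satisfying E[low_batt U ¬airborne ∨ low_batt]: {n0, n2, n3, n5, n6}.

{n0, n2, n3, n5, n6}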